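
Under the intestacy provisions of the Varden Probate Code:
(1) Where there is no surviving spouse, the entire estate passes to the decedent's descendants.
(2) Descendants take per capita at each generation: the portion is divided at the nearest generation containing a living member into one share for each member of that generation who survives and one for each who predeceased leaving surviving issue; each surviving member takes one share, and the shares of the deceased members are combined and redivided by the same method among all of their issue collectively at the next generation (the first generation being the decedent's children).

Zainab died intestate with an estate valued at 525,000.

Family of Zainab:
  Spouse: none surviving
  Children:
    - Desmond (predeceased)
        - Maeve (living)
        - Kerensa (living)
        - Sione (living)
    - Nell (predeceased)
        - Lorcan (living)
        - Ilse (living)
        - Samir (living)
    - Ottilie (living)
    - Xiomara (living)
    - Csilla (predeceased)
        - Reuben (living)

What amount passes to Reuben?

The entire 525,000 passes to the descendants.
That amount (525,000) is divided at the children's generation into 5 shares of 105,000. Ottilie and Xiomara each take 105,000. The 3 shares of the deceased (Desmond, Nell, and Csilla) are combined into a pool of 315,000.
That pool (315,000) is divided at the grandchildren's generation equally among Maeve, Kerensa, Sione, Lorcan, Ilse, Samir, and Reuben: 45,000 each.

Reuben receives 45,000.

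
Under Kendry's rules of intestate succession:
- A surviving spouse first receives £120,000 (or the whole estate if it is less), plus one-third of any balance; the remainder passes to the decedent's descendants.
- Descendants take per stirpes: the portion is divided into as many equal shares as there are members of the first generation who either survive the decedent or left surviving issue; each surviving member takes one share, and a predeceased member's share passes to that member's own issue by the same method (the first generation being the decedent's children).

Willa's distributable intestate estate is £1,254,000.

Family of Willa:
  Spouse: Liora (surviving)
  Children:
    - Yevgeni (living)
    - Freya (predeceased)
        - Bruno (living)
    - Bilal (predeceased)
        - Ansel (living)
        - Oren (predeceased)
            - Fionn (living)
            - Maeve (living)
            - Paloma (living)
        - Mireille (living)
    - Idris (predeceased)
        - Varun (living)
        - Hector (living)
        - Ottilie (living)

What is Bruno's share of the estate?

Bruno receives £189,000.

Liora first takes £120,000, leaving a balance of £1,134,000. Liora then takes one-third of the balance (£378,000), for a total of £498,000. The remaining £756,000 passes to the descendants.
The descendants' portion (£756,000) is divided into 4 shares of £189,000: Yevgeni takes £189,000; Freya's £189,000 share passes to Freya's issue; Bilal's £189,000 share passes to Bilal's issue; Idris's £189,000 share passes to Idris's issue.
Freya's share (£189,000) passes entirely to Bruno.
Bilal's share (£189,000) is divided into 3 shares of £63,000: Ansel and Mireille each take £63,000; Oren's £63,000 share passes to Oren's issue.
Oren's share (£63,000) is divided into 3 shares of £21,000: Fionn, Maeve, and Paloma each take £21,000.
Idris's share (£189,000) is divided into 3 shares of £63,000: Varun, Hector, and Ottilie each take £63,000.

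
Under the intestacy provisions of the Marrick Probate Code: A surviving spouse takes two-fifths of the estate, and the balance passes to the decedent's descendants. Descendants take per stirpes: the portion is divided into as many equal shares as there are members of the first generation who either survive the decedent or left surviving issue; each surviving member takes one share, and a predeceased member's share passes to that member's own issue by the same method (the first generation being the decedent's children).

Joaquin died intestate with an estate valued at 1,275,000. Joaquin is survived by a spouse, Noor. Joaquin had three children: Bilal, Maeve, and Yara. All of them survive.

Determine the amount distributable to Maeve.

Noor takes two-fifths of 1,275,000 = 510,000. The remaining 765,000 passes to the descendants.
The descendants' portion (765,000) is divided into 3 shares of 255,000: Bilal, Maeve, and Yara each take 255,000.

Maeve receives 255,000.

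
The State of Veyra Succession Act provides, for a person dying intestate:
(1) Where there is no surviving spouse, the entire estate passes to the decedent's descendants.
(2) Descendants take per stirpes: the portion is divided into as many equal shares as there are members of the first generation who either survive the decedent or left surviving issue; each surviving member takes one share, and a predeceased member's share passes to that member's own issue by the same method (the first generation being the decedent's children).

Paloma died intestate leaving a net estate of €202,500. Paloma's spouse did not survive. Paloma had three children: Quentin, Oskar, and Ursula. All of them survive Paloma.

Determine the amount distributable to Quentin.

The entire €202,500 passes to the descendants.
That amount (€202,500) is divided into 3 shares of €67,500: Quentin, Oskar, and Ursula each take €67,500.

Quentin receives €67,500.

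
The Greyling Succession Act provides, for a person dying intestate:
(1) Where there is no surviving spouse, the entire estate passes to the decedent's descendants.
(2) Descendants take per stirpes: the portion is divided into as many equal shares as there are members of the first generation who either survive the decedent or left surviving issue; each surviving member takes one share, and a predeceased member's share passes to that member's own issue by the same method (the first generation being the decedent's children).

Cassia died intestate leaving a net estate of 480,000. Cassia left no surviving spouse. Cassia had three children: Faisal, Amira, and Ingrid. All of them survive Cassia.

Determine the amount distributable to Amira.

Amira receives 160,000.

The entire 480,000 passes to the descendants.
That amount (480,000) is divided into 3 shares of 160,000: Faisal, Amira, and Ingrid each take 160,000.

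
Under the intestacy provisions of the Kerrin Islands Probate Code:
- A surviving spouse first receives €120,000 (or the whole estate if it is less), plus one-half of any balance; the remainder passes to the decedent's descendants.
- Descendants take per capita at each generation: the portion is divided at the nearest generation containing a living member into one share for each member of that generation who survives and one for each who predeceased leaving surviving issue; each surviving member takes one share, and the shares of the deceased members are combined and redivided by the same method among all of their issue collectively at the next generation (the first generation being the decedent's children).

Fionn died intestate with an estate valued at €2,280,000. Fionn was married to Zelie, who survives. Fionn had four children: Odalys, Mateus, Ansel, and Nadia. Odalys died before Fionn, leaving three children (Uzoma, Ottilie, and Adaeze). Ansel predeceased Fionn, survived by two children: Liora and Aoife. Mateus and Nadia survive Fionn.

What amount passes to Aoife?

Aoife receives €108,000.

Zelie first takes €120,000, leaving a balance of €2,160,000. Zelie then takes one-half of the balance (€1,080,000), for a total of €1,200,000. The remaining €1,080,000 passes to the descendants.
The descendants' portion (€1,080,000) is divided at the children's generation into 4 shares of €270,000. Mateus and Nadia each take €270,000. The 2 shares of the deceased (Odalys and Ansel) are combined into a pool of €540,000.
That pool (€540,000) is divided at the grandchildren's generation equally among Uzoma, Ottilie, Adaeze, Liora, and Aoife: €108,000 each.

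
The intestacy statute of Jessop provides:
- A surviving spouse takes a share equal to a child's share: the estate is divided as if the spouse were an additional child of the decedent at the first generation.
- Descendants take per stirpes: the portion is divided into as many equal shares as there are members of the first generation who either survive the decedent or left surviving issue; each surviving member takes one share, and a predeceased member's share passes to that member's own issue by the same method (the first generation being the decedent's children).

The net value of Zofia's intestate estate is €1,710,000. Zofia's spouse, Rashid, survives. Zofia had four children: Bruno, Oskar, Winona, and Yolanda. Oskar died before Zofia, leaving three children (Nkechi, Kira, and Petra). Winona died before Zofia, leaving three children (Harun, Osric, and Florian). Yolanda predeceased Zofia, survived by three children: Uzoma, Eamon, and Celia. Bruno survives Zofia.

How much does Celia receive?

The spouse counts as an additional share at the children's level, so there are 5 primary shares of €342,000. Rashid takes one such share (€342,000).
The children's combined portion (€1,368,000) is divided into 4 shares of €342,000: Bruno takes €342,000; Oskar's €342,000 share passes to Oskar's issue; Winona's €342,000 share passes to Winona's issue; Yolanda's €342,000 share passes to Yolanda's issue.
Oskar's share (€342,000) is divided into 3 shares of €114,000: Nkechi, Kira, and Petra each take €114,000.
Winona's share (€342,000) is divided into 3 shares of €114,000: Harun, Osric, and Florian each take €114,000.
Yolanda's share (€342,000) is divided into 3 shares of €114,000: Uzoma, Eamon, and Celia each take €114,000.

Celia receives €114,000.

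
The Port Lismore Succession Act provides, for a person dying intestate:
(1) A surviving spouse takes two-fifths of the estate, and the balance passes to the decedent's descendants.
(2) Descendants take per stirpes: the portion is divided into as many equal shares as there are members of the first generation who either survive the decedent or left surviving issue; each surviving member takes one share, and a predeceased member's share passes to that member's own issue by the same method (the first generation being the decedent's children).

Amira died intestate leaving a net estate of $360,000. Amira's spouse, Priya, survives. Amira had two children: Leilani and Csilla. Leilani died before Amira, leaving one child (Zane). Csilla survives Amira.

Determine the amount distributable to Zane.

Priya takes two-fifths of $360,000 = $144,000. The remaining $216,000 passes to the descendants.
The descendants' portion ($216,000) is divided into 2 shares of $108,000: Csilla takes $108,000; Leilani's $108,000 share passes to Leilani's issue.
Leilani's share ($108,000) passes entirely to Zane.

Zane receives $108,000.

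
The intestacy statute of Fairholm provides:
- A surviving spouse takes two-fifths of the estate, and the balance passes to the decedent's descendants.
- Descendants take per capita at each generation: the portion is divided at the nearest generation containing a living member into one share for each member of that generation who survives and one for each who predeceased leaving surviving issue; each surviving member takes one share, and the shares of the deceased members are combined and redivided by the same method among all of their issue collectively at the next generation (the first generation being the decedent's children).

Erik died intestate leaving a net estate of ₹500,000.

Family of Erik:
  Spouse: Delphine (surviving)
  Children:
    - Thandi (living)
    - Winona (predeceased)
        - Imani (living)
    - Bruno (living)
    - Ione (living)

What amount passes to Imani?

Imani receives ₹75,000.

Delphine takes two-fifths of ₹500,000 = ₹200,000. The remaining ₹300,000 passes to the descendants.
The descendants' portion (₹300,000) is divided at the children's generation into 4 shares of ₹75,000. Thandi, Bruno, and Ione each take ₹75,000. The remaining share for the deceased Winona (₹75,000) is carried to the next generation.
That pool (₹75,000) passes entirely to Imani, the sole taker at the grandchildren's generation.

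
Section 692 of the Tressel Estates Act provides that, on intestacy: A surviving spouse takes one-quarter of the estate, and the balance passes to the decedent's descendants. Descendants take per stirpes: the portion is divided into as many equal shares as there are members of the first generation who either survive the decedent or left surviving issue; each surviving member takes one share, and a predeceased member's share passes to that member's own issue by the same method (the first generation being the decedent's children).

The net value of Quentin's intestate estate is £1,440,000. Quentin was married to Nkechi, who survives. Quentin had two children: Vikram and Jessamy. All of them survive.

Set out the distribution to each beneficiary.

Nkechi takes one-quarter of £1,440,000 = £360,000. The remaining £1,080,000 passes to the descendants.
The descendants' portion (£1,080,000) is divided into 2 shares of £540,000: Vikram and Jessamy each take £540,000.

Nkechi: £360,000; Vikram: £540,000; Jessamy: £540,000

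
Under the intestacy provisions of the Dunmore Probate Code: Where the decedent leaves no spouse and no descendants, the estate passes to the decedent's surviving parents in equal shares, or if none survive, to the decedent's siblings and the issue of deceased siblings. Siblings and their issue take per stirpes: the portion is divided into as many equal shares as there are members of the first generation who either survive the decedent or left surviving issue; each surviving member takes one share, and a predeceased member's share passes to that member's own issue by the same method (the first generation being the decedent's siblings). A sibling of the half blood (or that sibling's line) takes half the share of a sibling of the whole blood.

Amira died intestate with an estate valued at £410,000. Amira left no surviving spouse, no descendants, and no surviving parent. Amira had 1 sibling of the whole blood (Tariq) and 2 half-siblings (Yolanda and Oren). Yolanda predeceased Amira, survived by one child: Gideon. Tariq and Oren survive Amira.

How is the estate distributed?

The entire £410,000 passes to the siblings and their issue.
Counting each half-blood sibling's line as half a unit, there are 2 units in £410,000, so one unit is £205,000. Whole-blood lines (Tariq) take £205,000 each; half-blood lines (Yolanda and Oren) take £102,500 each.
Yolanda's share (£102,500) passes entirely to Gideon.

Gideon: £102,500; Tariq: £205,000; Oren: £102,500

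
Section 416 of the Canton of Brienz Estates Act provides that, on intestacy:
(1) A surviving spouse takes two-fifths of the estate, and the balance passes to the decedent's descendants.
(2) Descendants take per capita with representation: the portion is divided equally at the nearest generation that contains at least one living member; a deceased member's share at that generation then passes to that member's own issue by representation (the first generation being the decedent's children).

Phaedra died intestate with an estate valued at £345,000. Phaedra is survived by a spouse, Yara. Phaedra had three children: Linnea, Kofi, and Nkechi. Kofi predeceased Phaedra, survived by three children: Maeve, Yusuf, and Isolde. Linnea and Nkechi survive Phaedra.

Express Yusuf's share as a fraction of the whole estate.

Yusuf receives 1/15 of the estate.

Yara takes two-fifths of £345,000 = £138,000. The remaining £207,000 passes to the descendants.
The descendants' portion (£207,000) is divided into 3 shares of £69,000: Linnea and Nkechi each take £69,000; Kofi's £69,000 share passes to Kofi's issue.
Kofi's share (£69,000) is divided into 3 shares of £23,000: Maeve, Yusuf, and Isolde each take £23,000.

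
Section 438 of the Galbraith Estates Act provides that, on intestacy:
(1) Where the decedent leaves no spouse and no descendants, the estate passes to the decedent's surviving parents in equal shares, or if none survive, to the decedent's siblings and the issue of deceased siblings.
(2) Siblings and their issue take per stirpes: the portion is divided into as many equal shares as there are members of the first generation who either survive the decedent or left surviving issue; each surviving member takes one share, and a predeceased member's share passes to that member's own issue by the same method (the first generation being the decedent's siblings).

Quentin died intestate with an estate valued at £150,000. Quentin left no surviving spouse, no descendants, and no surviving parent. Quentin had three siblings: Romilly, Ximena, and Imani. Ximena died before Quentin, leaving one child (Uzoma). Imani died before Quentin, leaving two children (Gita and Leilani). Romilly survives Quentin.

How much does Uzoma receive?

The entire £150,000 passes to the siblings and their issue.
That amount (£150,000) is divided into 3 shares of £50,000: Romilly takes £50,000; Ximena's £50,000 share passes to Ximena's issue; Imani's £50,000 share passes to Imani's issue.
Ximena's share (£50,000) passes entirely to Uzoma.
Imani's share (£50,000) is divided into 2 shares of £25,000: Gita and Leilani each take £25,000.

Uzoma receives £50,000.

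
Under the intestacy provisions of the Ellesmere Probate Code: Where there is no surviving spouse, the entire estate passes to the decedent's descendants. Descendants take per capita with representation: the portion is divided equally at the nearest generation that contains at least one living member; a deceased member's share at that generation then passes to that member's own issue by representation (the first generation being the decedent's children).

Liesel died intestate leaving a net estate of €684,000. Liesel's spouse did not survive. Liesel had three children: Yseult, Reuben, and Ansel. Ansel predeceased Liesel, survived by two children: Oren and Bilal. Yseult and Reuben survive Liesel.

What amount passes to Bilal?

Bilal receives €114,000.

The entire €684,000 passes to the descendants.
That amount (€684,000) is divided into 3 shares of €228,000: Yseult and Reuben each take €228,000; Ansel's €228,000 share passes to Ansel's issue.
Ansel's share (€228,000) is divided into 2 shares of €114,000: Oren and Bilal each take €114,000.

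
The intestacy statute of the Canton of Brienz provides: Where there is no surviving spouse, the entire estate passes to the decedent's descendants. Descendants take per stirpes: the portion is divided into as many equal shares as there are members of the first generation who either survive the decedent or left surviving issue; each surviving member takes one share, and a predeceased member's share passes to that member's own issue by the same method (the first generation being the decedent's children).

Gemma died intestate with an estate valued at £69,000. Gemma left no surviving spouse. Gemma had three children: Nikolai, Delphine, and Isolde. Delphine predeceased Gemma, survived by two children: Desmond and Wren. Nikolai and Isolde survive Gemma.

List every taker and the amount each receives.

Nikolai: £23,000; Desmond: £11,500; Wren: £11,500; Isolde: £23,000

The entire £69,000 passes to the descendants.
That amount (£69,000) is divided into 3 shares of £23,000: Nikolai and Isolde each take £23,000; Delphine's £23,000 share passes to Delphine's issue.
Delphine's share (£23,000) is divided into 2 shares of £11,500: Desmond and Wren each take £11,500.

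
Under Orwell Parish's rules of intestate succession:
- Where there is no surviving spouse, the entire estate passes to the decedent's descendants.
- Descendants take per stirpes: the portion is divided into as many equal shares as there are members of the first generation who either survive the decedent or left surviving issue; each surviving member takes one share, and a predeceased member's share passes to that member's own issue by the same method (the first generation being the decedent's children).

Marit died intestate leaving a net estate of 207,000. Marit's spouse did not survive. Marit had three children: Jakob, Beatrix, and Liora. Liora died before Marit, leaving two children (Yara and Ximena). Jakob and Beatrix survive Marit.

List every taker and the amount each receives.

The entire 207,000 passes to the descendants.
That amount (207,000) is divided into 3 shares of 69,000: Jakob and Beatrix each take 69,000; Liora's 69,000 share passes to Liora's issue.
Liora's share (69,000) is divided into 2 shares of 34,500: Yara and Ximena each take 34,500.

Jakob: 69,000; Beatrix: 69,000; Yara: 34,500; Ximena: 34,500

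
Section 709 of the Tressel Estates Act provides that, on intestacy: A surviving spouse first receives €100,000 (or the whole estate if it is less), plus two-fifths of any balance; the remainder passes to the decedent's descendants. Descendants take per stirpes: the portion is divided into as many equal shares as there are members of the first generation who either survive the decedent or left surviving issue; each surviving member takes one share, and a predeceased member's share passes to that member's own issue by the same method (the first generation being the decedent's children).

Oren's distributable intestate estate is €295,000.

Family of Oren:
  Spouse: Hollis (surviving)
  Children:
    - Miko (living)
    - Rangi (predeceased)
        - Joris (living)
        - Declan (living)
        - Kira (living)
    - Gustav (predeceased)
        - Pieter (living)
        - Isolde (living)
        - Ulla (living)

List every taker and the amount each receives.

Hollis: €178,000; Miko: €39,000; Joris: €13,000; Declan: €13,000; Kira: €13,000; Pieter: €13,000; Isolde: €13,000; Ulla: €13,000

Hollis first takes €100,000, leaving a balance of €195,000. Hollis then takes two-fifths of the balance (€78,000), for a total of €178,000. The remaining €117,000 passes to the descendants.
The descendants' portion (€117,000) is divided into 3 shares of €39,000: Miko takes €39,000; Rangi's €39,000 share passes to Rangi's issue; Gustav's €39,000 share passes to Gustav's issue.
Rangi's share (€39,000) is divided into 3 shares of €13,000: Joris, Declan, and Kira each take €13,000.
Gustav's share (€39,000) is divided into 3 shares of €13,000: Pieter, Isolde, and Ulla each take €13,000.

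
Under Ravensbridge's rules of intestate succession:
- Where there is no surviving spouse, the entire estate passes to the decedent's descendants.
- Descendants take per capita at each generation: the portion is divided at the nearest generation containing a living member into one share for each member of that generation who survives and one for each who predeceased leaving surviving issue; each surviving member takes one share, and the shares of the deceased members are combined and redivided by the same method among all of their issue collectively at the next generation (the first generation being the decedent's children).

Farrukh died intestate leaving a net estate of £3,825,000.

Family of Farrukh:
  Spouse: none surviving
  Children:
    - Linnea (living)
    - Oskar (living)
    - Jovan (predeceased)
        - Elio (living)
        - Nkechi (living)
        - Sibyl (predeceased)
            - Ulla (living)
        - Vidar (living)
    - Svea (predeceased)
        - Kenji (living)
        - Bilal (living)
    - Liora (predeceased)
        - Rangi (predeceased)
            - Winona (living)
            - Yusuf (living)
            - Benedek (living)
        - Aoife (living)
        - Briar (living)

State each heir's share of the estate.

Linnea: £765,000; Oskar: £765,000; Elio: £255,000; Nkechi: £255,000; Ulla: £127,500; Vidar: £255,000; Kenji: £255,000; Bilal: £255,000; Winona: £127,500; Yusuf: £127,500; Benedek: £127,500; Aoife: £255,000; Briar: £255,000

The entire £3,825,000 passes to the descendants.
That amount (£3,825,000) is divided at the children's generation into 5 shares of £765,000. Linnea and Oskar each take £765,000. The 3 shares of the deceased (Jovan, Svea, and Liora) are combined into a pool of £2,295,000.
That pool (£2,295,000) is divided at the grandchildren's generation into 9 shares of £255,000. Elio, Nkechi, Vidar, Kenji, Bilal, Aoife, and Briar each take £255,000. The 2 shares of the deceased (Sibyl and Rangi) are combined into a pool of £510,000.
That pool (£510,000) is divided at the great-grandchildren's generation equally among Ulla, Winona, Yusuf, and Benedek: £127,500 each.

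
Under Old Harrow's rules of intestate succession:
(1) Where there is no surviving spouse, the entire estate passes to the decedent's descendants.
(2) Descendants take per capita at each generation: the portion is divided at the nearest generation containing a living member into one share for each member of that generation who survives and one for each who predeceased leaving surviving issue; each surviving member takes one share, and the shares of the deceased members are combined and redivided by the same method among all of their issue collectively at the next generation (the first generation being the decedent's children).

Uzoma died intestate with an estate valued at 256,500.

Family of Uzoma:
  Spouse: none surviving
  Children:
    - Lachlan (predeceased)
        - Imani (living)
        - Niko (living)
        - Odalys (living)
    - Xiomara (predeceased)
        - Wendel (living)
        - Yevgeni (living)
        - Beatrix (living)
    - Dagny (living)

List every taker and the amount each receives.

Imani: 28,500; Niko: 28,500; Odalys: 28,500; Wendel: 28,500; Yevgeni: 28,500; Beatrix: 28,500; Dagny: 85,500

The entire 256,500 passes to the descendants.
That amount (256,500) is divided at the children's generation into 3 shares of 85,500. Dagny takes 85,500. The 2 shares of the deceased (Lachlan and Xiomara) are combined into a pool of 171,000.
That pool (171,000) is divided at the grandchildren's generation equally among Imani, Niko, Odalys, Wendel, Yevgeni, and Beatrix: 28,500 each.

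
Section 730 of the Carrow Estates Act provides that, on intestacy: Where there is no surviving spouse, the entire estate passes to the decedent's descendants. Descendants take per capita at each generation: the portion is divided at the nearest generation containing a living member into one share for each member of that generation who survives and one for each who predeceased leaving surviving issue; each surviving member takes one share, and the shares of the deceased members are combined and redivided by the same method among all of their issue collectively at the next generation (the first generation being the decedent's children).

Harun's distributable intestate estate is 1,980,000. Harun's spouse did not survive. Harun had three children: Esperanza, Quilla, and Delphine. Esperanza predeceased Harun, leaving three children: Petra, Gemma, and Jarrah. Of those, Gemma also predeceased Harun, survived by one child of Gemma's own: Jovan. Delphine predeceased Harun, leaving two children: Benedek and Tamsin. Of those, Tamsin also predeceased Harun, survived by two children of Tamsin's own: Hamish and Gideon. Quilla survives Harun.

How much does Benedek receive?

The entire 1,980,000 passes to the descendants.
That amount (1,980,000) is divided at the children's generation into 3 shares of 660,000. Quilla takes 660,000. The 2 shares of the deceased (Esperanza and Delphine) are combined into a pool of 1,320,000.
That pool (1,320,000) is divided at the grandchildren's generation into 5 shares of 264,000. Petra, Jarrah, and Benedek each take 264,000. The 2 shares of the deceased (Gemma and Tamsin) are combined into a pool of 528,000.
That pool (528,000) is divided at the great-grandchildren's generation equally among Jovan, Hamish, and Gideon: 176,000 each.

Benedek receives 264,000.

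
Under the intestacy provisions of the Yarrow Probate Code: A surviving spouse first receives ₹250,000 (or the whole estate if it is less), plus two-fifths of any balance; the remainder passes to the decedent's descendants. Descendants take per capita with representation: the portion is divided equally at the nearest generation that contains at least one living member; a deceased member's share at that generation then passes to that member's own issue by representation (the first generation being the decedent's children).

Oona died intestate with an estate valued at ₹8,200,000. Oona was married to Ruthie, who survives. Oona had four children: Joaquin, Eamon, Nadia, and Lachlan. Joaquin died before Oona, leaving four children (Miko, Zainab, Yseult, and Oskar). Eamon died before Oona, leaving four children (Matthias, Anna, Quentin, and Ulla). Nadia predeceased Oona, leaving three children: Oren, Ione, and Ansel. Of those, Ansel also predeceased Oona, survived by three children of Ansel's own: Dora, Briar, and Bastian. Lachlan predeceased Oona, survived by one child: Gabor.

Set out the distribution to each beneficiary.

Ruthie first takes ₹250,000, leaving a balance of ₹7,950,000. Ruthie then takes two-fifths of the balance (₹3,180,000), for a total of ₹3,430,000. The remaining ₹4,770,000 passes to the descendants.
No child survives, so the initial division is made at the grandchildren's generation.
The descendants' portion (₹4,770,000) is divided into 12 shares of ₹397,500: Miko, Zainab, Yseult, Oskar, Matthias, Anna, Quentin, Ulla, Oren, Ione, and Gabor each take ₹397,500; Ansel's ₹397,500 share passes to Ansel's issue.
Ansel's share (₹397,500) is divided into 3 shares of ₹132,500: Dora, Briar, and Bastian each take ₹132,500.

Ruthie: ₹3,430,000; Miko: ₹397,500; Zainab: ₹397,500; Yseult: ₹397,500; Oskar: ₹397,500; Matthias: ₹397,500; Anna: ₹397,500; Quentin: ₹397,500; Ulla: ₹397,500; Oren: ₹397,500; Ione: ₹397,500; Dora: ₹132,500; Briar: ₹132,500; Bastian: ₹132,500; Gabor: ₹397,500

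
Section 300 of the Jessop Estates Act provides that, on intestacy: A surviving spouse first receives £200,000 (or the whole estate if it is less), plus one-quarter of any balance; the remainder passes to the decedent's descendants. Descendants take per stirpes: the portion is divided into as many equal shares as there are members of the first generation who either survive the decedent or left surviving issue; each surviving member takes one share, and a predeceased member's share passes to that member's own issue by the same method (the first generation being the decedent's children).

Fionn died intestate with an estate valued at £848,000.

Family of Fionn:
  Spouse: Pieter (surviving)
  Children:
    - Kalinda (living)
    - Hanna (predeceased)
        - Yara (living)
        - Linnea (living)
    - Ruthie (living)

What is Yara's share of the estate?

Yara receives £81,000.

Pieter first takes £200,000, leaving a balance of £648,000. Pieter then takes one-quarter of the balance (£162,000), for a total of £362,000. The remaining £486,000 passes to the descendants.
The descendants' portion (£486,000) is divided into 3 shares of £162,000: Kalinda and Ruthie each take £162,000; Hanna's £162,000 share passes to Hanna's issue.
Hanna's share (£162,000) is divided into 2 shares of £81,000: Yara and Linnea each take £81,000.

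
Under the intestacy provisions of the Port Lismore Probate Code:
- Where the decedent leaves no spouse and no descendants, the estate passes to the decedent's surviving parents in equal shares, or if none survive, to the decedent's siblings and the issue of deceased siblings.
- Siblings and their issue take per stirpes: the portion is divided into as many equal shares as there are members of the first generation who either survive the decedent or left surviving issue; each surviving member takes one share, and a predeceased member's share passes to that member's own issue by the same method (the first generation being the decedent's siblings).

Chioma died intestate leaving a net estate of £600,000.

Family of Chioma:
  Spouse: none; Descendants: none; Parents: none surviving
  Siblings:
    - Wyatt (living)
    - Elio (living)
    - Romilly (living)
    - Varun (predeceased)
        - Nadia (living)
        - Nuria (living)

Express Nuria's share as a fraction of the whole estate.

The entire £600,000 passes to the siblings and their issue.
That amount (£600,000) is divided into 4 shares of £150,000: Wyatt, Elio, and Romilly each take £150,000; Varun's £150,000 share passes to Varun's issue.
Varun's share (£150,000) is divided into 2 shares of £75,000: Nadia and Nuria each take £75,000.

Nuria receives 1/8 of the estate.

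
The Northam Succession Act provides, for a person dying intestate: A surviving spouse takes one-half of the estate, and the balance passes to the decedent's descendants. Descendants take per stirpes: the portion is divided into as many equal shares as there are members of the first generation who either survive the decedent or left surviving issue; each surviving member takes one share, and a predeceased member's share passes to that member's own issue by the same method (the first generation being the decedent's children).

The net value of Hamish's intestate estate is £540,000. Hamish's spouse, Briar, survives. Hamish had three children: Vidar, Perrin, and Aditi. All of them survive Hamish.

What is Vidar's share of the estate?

Vidar receives £90,000.

Briar takes one-half of £540,000 = £270,000. The remaining £270,000 passes to the descendants.
The descendants' portion (£270,000) is divided into 3 shares of £90,000: Vidar, Perrin, and Aditi each take £90,000.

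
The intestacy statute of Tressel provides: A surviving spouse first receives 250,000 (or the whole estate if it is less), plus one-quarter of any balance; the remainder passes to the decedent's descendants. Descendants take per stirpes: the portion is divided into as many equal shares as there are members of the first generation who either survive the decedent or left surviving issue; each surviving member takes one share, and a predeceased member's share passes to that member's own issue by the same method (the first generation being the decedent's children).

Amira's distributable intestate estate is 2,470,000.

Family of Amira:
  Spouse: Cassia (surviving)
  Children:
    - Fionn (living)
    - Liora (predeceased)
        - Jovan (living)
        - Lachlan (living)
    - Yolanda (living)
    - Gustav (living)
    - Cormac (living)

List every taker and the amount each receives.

Cassia first takes 250,000, leaving a balance of 2,220,000. Cassia then takes one-quarter of the balance (555,000), for a total of 805,000. The remaining 1,665,000 passes to the descendants.
The descendants' portion (1,665,000) is divided into 5 shares of 333,000: Fionn, Yolanda, Gustav, and Cormac each take 333,000; Liora's 333,000 share passes to Liora's issue.
Liora's share (333,000) is divided into 2 shares of 166,500: Jovan and Lachlan each take 166,500.

Cassia: 805,000; Fionn: 333,000; Jovan: 166,500; Lachlan: 166,500; Yolanda: 333,000; Gustav: 333,000; Cormac: 333,000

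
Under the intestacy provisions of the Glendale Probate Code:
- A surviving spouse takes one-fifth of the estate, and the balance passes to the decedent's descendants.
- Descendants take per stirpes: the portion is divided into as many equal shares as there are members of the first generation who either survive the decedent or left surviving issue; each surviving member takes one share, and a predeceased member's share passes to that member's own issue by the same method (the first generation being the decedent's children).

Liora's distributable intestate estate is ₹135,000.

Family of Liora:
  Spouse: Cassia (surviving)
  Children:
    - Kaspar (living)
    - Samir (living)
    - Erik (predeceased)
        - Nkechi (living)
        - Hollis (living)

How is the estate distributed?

Cassia takes one-fifth of ₹135,000 = ₹27,000. The remaining ₹108,000 passes to the descendants.
The descendants' portion (₹108,000) is divided into 3 shares of ₹36,000: Kaspar and Samir each take ₹36,000; Erik's ₹36,000 share passes to Erik's issue.
Erik's share (₹36,000) is divided into 2 shares of ₹18,000: Nkechi and Hollis each take ₹18,000.

Cassia: ₹27,000; Kaspar: ₹36,000; Samir: ₹36,000; Nkechi: ₹18,000; Hollis: ₹18,000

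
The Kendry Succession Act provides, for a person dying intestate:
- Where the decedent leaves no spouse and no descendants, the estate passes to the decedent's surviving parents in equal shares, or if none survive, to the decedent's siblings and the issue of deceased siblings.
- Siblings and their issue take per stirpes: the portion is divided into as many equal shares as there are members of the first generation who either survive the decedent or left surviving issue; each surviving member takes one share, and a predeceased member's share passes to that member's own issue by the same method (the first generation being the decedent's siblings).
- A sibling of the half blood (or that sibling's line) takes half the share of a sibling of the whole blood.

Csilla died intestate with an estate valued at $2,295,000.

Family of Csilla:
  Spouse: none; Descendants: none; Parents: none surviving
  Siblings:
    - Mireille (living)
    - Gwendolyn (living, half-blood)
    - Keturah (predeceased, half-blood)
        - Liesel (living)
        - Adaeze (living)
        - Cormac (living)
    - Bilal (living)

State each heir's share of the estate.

The entire $2,295,000 passes to the siblings and their issue.
Counting each half-blood sibling's line as half a unit, there are 3 units in $2,295,000, so one unit is $765,000. Whole-blood lines (Mireille and Bilal) take $765,000 each; half-blood lines (Gwendolyn and Keturah) take $382,500 each.
Keturah's share ($382,500) is divided into 3 shares of $127,500: Liesel, Adaeze, and Cormac each take $127,500.

Mireille: $765,000; Gwendolyn: $382,500; Liesel: $127,500; Adaeze: $127,500; Cormac: $127,500; Bilal: $765,000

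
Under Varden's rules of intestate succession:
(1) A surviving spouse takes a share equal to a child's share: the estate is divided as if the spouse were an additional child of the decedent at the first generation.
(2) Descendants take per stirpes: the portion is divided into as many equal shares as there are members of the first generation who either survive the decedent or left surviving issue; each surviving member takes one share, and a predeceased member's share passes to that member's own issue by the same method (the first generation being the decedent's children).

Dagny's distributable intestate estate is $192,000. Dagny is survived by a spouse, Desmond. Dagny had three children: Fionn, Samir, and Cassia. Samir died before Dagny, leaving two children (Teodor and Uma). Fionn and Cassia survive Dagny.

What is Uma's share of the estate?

The spouse counts as an additional share at the children's level, so there are 4 primary shares of $48,000. Desmond takes one such share ($48,000).
The children's combined portion ($144,000) is divided into 3 shares of $48,000: Fionn and Cassia each take $48,000; Samir's $48,000 share passes to Samir's issue.
Samir's share ($48,000) is divided into 2 shares of $24,000: Teodor and Uma each take $24,000.

Uma receives $24,000.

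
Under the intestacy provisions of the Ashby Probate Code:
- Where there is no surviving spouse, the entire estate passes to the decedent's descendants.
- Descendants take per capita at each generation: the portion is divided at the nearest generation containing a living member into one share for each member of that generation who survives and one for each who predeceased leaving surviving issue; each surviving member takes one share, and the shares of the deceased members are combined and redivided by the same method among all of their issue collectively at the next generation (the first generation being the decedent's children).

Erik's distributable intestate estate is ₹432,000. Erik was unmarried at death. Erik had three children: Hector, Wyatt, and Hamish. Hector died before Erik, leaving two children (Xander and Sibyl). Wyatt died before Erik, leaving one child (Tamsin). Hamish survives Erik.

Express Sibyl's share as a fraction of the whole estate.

The entire ₹432,000 passes to the descendants.
That amount (₹432,000) is divided at the children's generation into 3 shares of ₹144,000. Hamish takes ₹144,000. The 2 shares of the deceased (Hector and Wyatt) are combined into a pool of ₹288,000.
That pool (₹288,000) is divided at the grandchildren's generation equally among Xander, Sibyl, and Tamsin: ₹96,000 each.

Sibyl receives 2/9 of the estate.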